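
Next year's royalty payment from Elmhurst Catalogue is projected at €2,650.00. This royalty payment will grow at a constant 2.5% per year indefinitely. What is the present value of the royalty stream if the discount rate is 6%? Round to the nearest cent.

Growing perpetuity: P = D₁ / (r − g) = €2,650.0000 / (0.06 − 0.025) = €75,714.29

€75714.29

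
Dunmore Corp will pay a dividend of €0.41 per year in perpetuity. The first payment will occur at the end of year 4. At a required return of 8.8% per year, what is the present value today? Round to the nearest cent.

€3.62

Value at end of year 3: C / r = €0.41 / 0.088 = €4.6591
Discount to today: PV = €4.6591 / (1 + 0.088)^3 = €4.6591 / 1.287913 = €3.62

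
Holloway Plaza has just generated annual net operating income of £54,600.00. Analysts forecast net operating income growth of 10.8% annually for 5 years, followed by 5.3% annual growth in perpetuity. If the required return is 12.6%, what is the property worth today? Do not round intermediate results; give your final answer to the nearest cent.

D_1 = 60496.80000
D_2 = 67030.45440
D_3 = 74269.74348
D_4 = 82290.87577
D_5 = 91178.29035
Terminal value at year 5: TV = D_5×(1+g_2)/(r−g_2) = 96010.73974/0.073 = 1315215.61291
P_0 = D_1/(1+r)^1 + D_2/(1+r)^2 + D_3/(1+r)^3 + D_4/(1+r)^4 + D_5/(1+r)^5 + TV/(1+r)^5
    = 53727.17584 + 52868.30447 + 52023.16284 + 51191.53146 + 50373.19437 + 726616.07765 = 986799.44663

£986799.45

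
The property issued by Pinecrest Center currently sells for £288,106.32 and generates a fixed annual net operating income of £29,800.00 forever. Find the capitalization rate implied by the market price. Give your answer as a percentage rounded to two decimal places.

P = C/r ⇒ r = C/P = £29,800.00/£288,106.32 = 0.103434

10.34%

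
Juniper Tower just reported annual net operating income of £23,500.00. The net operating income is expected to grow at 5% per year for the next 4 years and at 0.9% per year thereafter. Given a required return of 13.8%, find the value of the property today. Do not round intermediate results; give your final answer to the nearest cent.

£210395.84

D_1 = 24675.00000
D_2 = 25908.75000
D_3 = 27204.18750
D_4 = 28564.39687
Terminal value at year 4: TV = D_4×(1+g_2)/(r−g_2) = 28821.47645/0.129 = 223422.29804
P_0 = D_1/(1+r)^1 + D_2/(1+r)^2 + D_3/(1+r)^3 + D_4/(1+r)^4 + TV/(1+r)^4
    = 21682.77680 + 20006.07701 + 18459.03415 + 17031.62202 + 133216.33037 = 210395.84036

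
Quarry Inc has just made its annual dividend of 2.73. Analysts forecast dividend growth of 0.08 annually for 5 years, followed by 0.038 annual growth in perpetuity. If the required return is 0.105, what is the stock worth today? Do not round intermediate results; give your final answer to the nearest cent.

D_1 = 2.94840
D_2 = 3.18427
D_3 = 3.43901
D_4 = 3.71413
D_5 = 4.01127
Terminal value at year 5: TV = D_5×(1+g_2)/(r−g_2) = 4.16369/0.067 = 62.14468
P_0 = D_1/(1+r)^1 + D_2/(1+r)^2 + D_3/(1+r)^3 + D_4/(1+r)^4 + D_5/(1+r)^5 + TV/(1+r)^5
    = 2.66824 + 2.60787 + 2.54887 + 2.49120 + 2.43484 + 37.72182 = 50.47282

50.47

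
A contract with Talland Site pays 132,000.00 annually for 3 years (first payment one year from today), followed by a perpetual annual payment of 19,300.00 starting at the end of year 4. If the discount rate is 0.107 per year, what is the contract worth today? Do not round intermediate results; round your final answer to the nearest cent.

457223.86

PV of 3-year annuity: 132,000.00 × [1 − (1+0.107)^−3] / 0.107 = 324260.89736
Perpetuity value at year 3: 19,300.00 / 0.107 = 180373.83178
PV of perpetuity: 180373.83178 / (1+0.107)^3 = 132962.95815
Total PV = 324260.89736 + 132962.95815 = 457223.85551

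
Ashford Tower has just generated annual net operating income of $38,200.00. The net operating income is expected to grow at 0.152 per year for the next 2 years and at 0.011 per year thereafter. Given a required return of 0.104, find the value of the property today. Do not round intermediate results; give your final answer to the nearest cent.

$533621.32

D_1 = 44006.40000
D_2 = 50695.37280
Terminal value at year 2: TV = D_2×(1+g_2)/(r−g_2) = 51253.02190/0.093 = 551107.76237
P_0 = D_1/(1+r)^1 + D_2/(1+r)^2 + TV/(1+r)^2
    = 39860.86957 + 41593.95085 + 452166.49796 = 533621.31837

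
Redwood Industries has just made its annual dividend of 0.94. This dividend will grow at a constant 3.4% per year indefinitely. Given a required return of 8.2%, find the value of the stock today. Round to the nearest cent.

20.25

D₁ = D₀ × (1 + g) = 0.94 × 1.034 = 0.9720
Growing perpetuity: P = D₁ / (r − g) = 0.9720 / (0.082 − 0.034) = 20.25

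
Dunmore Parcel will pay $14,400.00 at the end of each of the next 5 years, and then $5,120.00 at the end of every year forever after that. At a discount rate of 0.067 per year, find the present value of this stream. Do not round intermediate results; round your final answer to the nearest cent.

PV of 5-year annuity: $14,400.00 × [1 − (1+0.067)^−5] / 0.067 = 59520.15679
Perpetuity value at year 5: $5,120.00 / 0.067 = 76417.91045
PV of perpetuity: 76417.91045 / (1+0.067)^5 = 55255.18803
Total PV = 59520.15679 + 55255.18803 = 114775.34482

$114775.34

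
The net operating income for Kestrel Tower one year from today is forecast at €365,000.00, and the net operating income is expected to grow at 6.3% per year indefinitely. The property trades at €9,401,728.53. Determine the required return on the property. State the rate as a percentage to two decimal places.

P = D₁/(r − g) ⇒ r = D₁/P + g = €365,000.0000/€9,401,728.53 + 0.063 = 0.038823 + 0.063 = 0.101823

10.18%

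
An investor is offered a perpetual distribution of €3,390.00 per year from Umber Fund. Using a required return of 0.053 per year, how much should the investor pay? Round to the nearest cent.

Level perpetuity: PV = C / r = €3,390.00 / 0.053 = €63,962.26

€63962.26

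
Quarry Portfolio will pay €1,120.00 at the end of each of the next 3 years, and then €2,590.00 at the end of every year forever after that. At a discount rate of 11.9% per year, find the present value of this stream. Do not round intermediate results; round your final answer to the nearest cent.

€18227.94

PV of 3-year annuity: €1,120.00 × [1 − (1+0.119)^−3] / 0.119 = 2694.68036
Perpetuity value at year 3: €2,590.00 / 0.119 = 21764.70588
PV of perpetuity: 21764.70588 / (1+0.119)^3 = 15533.25755
Total PV = 2694.68036 + 15533.25755 = 18227.93791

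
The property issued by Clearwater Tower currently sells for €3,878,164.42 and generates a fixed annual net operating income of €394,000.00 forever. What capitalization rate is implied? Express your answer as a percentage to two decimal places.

10.16%

P = C/r ⇒ r = C/P = €394,000.00/€3,878,164.42 = 0.101594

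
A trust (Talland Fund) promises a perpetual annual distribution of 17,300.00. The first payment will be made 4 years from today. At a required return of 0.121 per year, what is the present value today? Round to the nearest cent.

Value at end of year 3: C / r = 17,300.00 / 0.121 = 142,975.2066
Discount to today: PV = 142,975.2066 / (1 + 0.121)^3 = 142,975.2066 / 1.408695 = 101,494.82

101494.82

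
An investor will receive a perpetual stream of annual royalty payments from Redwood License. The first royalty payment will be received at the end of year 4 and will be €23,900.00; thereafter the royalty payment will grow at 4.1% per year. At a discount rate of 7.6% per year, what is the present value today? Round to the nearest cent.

Value at end of year 3: C₁ / (r − g) = €23,900.00 / (0.076 − 0.041) = €682,857.1429
Discount to today: PV = €682,857.1429 / (1 + 0.076)^3 = €682,857.1429 / 1.245767 = €548,141.95

€548141.95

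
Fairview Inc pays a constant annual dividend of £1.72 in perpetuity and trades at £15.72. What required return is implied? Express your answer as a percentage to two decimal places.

10.94%

P = C/r ⇒ r = C/P = £1.72/£15.72 = 0.109415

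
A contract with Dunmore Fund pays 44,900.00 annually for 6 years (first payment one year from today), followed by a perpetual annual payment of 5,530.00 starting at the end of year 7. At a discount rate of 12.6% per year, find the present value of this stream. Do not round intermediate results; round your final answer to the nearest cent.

PV of 6-year annuity: 44,900.00 × [1 − (1+0.126)^−6] / 0.126 = 181507.33232
Perpetuity value at year 6: 5,530.00 / 0.126 = 43888.88889
PV of perpetuity: 43888.88889 / (1+0.126)^6 = 21533.97691
Total PV = 181507.33232 + 21533.97691 = 203041.30923

203041.31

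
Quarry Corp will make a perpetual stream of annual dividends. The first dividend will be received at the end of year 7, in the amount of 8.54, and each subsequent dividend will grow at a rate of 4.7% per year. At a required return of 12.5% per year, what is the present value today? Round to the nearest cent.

Value at end of year 6: C₁ / (r − g) = 8.54 / (0.125 − 0.047) = 109.4872
Discount to today: PV = 109.4872 / (1 + 0.125)^6 = 109.4872 / 2.027287 = 54.01

54.01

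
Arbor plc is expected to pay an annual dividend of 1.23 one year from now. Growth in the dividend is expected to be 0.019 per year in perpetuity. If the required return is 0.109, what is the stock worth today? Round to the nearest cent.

Growing perpetuity: P = D₁ / (r − g) = 1.2300 / (0.109 − 0.019) = 13.67

13.67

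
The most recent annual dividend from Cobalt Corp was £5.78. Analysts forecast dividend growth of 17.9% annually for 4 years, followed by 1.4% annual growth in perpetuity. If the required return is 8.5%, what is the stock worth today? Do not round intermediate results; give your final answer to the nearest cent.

£143.67

D_1 = 6.81462
D_2 = 8.03444
D_3 = 9.47260
D_4 = 11.16820
Terminal value at year 4: TV = D_4×(1+g_2)/(r−g_2) = 11.32455/0.071 = 159.50073
P_0 = D_1/(1+r)^1 + D_2/(1+r)^2 + D_3/(1+r)^3 + D_4/(1+r)^4 + TV/(1+r)^4
    = 6.28076 + 6.82489 + 7.41618 + 8.05868 + 115.09162 = 143.67213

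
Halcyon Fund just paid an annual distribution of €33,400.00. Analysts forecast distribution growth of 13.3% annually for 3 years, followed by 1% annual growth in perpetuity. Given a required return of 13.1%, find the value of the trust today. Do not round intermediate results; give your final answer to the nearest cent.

D_1 = 37842.20000
D_2 = 42875.21260
D_3 = 48577.61588
Terminal value at year 3: TV = D_3×(1+g_2)/(r−g_2) = 49063.39203/0.121 = 405482.57880
P_0 = D_1/(1+r)^1 + D_2/(1+r)^2 + D_3/(1+r)^3 + TV/(1+r)^3
    = 33459.06278 + 33518.23000 + 33577.50184 + 280275.01539 = 380829.81001

€380829.81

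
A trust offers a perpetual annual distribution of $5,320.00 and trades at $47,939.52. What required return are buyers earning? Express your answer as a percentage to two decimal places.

P = C/r ⇒ r = C/P = $5,320.00/$47,939.52 = 0.110973

11.10%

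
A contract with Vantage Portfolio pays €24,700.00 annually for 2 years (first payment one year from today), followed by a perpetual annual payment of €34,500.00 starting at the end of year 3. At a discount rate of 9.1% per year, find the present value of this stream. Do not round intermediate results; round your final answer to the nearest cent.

€361904.94

PV of 2-year annuity: €24,700.00 × [1 − (1+0.091)^−2] / 0.091 = 43391.18242
Perpetuity value at year 2: €34,500.00 / 0.091 = 379120.87912
PV of perpetuity: 379120.87912 / (1+0.091)^2 = 318513.76198
Total PV = 43391.18242 + 318513.76198 = 361904.94440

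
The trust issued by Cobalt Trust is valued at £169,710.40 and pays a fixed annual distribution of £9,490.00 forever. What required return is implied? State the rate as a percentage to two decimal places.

5.59%

P = C/r ⇒ r = C/P = £9,490.00/£169,710.40 = 0.055919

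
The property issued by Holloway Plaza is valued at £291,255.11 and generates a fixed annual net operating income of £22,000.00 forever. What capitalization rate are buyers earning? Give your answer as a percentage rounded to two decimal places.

P = C/r ⇒ r = C/P = £22,000.00/£291,255.11 = 0.075535

7.55%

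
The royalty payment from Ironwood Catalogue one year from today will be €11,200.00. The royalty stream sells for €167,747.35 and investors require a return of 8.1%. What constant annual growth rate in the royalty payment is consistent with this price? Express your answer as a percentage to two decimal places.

P = D₁/(r−g) ⇒ g = r − D₁/P = 0.081 − €11,200.00/€167,747.35 = 0.014233

1.42%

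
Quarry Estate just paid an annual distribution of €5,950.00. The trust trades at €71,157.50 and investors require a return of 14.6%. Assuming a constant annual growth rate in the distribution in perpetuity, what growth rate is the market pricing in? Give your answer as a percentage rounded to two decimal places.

P = D₀(1+g)/(r−g) ⇒ P(r−g) = D₀(1+g) ⇒ g(P+D₀) = P·r − D₀
g = (P·r − D₀)/(P + D₀) = (€71,157.50×0.146 − €5,950.00) / (€71,157.50 + €5,950.00) = 0.057569

5.76%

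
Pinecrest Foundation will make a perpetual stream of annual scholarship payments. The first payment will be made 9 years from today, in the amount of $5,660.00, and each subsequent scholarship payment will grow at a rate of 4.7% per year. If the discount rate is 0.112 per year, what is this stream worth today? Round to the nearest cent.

Value at end of year 8: C₁ / (r − g) = $5,660.00 / (0.112 − 0.047) = $87,076.9231
Discount to today: PV = $87,076.9231 / (1 + 0.112)^8 = $87,076.9231 / 2.337967 = $37,244.73

$37244.73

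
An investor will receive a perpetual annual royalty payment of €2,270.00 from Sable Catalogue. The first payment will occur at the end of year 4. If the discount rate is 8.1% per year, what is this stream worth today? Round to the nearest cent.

Value at end of year 3: C / r = €2,270.00 / 0.081 = €28,024.6914
Discount to today: PV = €28,024.6914 / (1 + 0.081)^3 = €28,024.6914 / 1.263214 = €22,185.22

€22185.22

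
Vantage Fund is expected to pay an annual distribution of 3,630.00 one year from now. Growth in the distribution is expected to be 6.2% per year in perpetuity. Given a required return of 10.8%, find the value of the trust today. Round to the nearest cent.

Growing perpetuity: P = D₁ / (r − g) = 3,630.0000 / (0.108 − 0.062) = 78,913.04

78913.04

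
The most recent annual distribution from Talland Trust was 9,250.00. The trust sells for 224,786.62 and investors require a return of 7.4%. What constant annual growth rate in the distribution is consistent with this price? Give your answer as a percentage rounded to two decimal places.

P = D₀(1+g)/(r−g) ⇒ P(r−g) = D₀(1+g) ⇒ g(P+D₀) = P·r − D₀
g = (P·r − D₀)/(P + D₀) = (224,786.62×0.074 − 9,250.00) / (224,786.62 + 9,250.00) = 0.031552

3.16%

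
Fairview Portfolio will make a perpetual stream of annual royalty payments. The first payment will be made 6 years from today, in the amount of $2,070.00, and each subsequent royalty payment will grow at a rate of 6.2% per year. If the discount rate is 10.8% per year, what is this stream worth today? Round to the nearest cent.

Value at end of year 5: C₁ / (r − g) = $2,070.00 / (0.108 − 0.062) = $45,000.0000
Discount to today: PV = $45,000.0000 / (1 + 0.108)^5 = $45,000.0000 / 1.669932 = $26,947.20

$26947.20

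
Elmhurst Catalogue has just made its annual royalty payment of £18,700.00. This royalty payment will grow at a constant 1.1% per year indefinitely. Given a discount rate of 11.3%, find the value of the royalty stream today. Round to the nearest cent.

£185350.00

D₁ = D₀ × (1 + g) = £18,700.00 × 1.011 = £18,905.7000
Growing perpetuity: P = D₁ / (r − g) = £18,905.7000 / (0.113 − 0.011) = £185,350.00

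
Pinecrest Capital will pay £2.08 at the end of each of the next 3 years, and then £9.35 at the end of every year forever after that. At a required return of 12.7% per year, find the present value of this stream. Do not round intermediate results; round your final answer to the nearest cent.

PV of 3-year annuity: £2.08 × [1 − (1+0.127)^−3] / 0.127 = 4.93632
Perpetuity value at year 3: £9.35 / 0.127 = 73.62205
PV of perpetuity: 73.62205 / (1+0.127)^3 = 51.43232
Total PV = 4.93632 + 51.43232 = 56.36865

£56.37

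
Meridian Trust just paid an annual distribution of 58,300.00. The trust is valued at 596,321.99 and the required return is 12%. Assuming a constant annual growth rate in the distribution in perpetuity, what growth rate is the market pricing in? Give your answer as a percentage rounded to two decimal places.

2.03%

P = D₀(1+g)/(r−g) ⇒ P(r−g) = D₀(1+g) ⇒ g(P+D₀) = P·r − D₀
g = (P·r − D₀)/(P + D₀) = (596,321.99×0.12 − 58,300.00) / (596,321.99 + 58,300.00) = 0.020254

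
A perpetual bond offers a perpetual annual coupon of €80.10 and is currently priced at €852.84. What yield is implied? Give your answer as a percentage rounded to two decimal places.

P = C/r ⇒ r = C/P = €80.10/€852.84 = 0.093921

9.39%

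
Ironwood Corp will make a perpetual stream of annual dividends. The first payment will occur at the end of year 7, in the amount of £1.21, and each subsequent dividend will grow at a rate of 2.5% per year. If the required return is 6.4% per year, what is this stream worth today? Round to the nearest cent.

Value at end of year 6: C₁ / (r − g) = £1.21 / (0.064 − 0.025) = £31.0256
Discount to today: PV = £31.0256 / (1 + 0.064)^6 = £31.0256 / 1.450941 = £21.38

£21.38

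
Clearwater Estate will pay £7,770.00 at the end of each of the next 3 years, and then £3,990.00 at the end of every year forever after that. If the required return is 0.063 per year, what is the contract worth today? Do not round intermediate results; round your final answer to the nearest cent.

PV of 3-year annuity: £7,770.00 × [1 − (1+0.063)^−3] / 0.063 = 20654.55903
Perpetuity value at year 3: £3,990.00 / 0.063 = 63333.33333
PV of perpetuity: 63333.33333 / (1+0.063)^3 = 52726.93816
Total PV = 20654.55903 + 52726.93816 = 73381.49719

£73381.50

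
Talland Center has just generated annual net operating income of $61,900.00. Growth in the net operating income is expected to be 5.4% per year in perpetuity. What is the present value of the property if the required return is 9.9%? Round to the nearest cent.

$1449835.56

D₁ = D₀ × (1 + g) = $61,900.00 × 1.054 = $65,242.6000
Growing perpetuity: P = D₁ / (r − g) = $65,242.6000 / (0.099 − 0.054) = $1,449,835.56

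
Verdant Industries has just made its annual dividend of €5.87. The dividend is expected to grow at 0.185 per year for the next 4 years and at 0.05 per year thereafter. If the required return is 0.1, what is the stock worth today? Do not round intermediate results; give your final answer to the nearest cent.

€194.40

D_1 = 6.95595
D_2 = 8.24280
D_3 = 9.76772
D_4 = 11.57475
Terminal value at year 4: TV = D_4×(1+g_2)/(r−g_2) = 12.15348/0.05 = 243.06968
P_0 = D_1/(1+r)^1 + D_2/(1+r)^2 + D_3/(1+r)^3 + D_4/(1+r)^4 + TV/(1+r)^4
    = 6.32359 + 6.81223 + 7.33863 + 7.90571 + 166.01987 = 194.40003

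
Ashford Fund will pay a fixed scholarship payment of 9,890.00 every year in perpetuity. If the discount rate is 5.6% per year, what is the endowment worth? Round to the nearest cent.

Level perpetuity: PV = C / r = 9,890.00 / 0.056 = 176,607.14

176607.14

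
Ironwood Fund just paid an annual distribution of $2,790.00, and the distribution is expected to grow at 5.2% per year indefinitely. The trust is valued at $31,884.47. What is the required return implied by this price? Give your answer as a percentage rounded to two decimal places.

D₁ = $2,790.00 × 1.052 = $2,935.0800
P = D₁/(r − g) ⇒ r = D₁/P + g = $2,935.0800/$31,884.47 + 0.052 = 0.092054 + 0.052 = 0.144054

14.41%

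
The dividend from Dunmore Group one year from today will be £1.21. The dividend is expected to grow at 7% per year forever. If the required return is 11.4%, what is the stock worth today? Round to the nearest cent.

£27.50

Growing perpetuity: P = D₁ / (r − g) = £1.2100 / (0.114 − 0.07) = £27.50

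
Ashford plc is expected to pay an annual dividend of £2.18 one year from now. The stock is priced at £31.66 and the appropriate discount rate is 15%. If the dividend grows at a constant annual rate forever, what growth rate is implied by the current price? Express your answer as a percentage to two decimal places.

8.11%

P = D₁/(r−g) ⇒ g = r − D₁/P = 0.15 − £2.18/£31.66 = 0.081143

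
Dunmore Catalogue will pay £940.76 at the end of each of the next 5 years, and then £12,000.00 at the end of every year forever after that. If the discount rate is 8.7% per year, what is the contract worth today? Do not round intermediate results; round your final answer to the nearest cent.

£94577.51

PV of 5-year annuity: £940.76 × [1 − (1+0.087)^−5] / 0.087 = 3687.89033
Perpetuity value at year 5: £12,000.00 / 0.087 = 137931.03448
PV of perpetuity: 137931.03448 / (1+0.087)^5 = 90889.61693
Total PV = 3687.89033 + 90889.61693 = 94577.50726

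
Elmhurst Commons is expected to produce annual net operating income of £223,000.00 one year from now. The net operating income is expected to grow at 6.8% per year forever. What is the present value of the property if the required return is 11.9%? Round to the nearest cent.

£4372549.02

Growing perpetuity: P = D₁ / (r − g) = £223,000.0000 / (0.119 − 0.068) = £4,372,549.02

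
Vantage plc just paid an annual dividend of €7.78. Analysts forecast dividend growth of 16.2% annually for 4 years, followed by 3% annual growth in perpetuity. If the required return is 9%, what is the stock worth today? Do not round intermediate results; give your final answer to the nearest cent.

D_1 = 9.04036
D_2 = 10.50490
D_3 = 12.20669
D_4 = 14.18418
Terminal value at year 4: TV = D_4×(1+g_2)/(r−g_2) = 14.60970/0.06 = 243.49502
P_0 = D_1/(1+r)^1 + D_2/(1+r)^2 + D_3/(1+r)^3 + D_4/(1+r)^4 + TV/(1+r)^4
    = 8.29391 + 8.84176 + 9.42581 + 10.04843 + 172.49801 = 209.10792

€209.11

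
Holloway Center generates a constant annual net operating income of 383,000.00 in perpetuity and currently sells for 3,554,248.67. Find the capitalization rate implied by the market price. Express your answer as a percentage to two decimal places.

P = C/r ⇒ r = C/P = 383,000.00/3,554,248.67 = 0.107758

10.78%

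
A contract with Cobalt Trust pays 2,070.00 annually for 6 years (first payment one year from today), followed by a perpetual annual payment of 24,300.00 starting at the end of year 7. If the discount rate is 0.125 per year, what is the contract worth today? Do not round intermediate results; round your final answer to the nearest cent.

104283.17

PV of 6-year annuity: 2,070.00 × [1 − (1+0.125)^−6] / 0.125 = 8391.44575
Perpetuity value at year 6: 24,300.00 / 0.125 = 194400.00000
PV of perpetuity: 194400.00000 / (1+0.125)^6 = 95891.72382
Total PV = 8391.44575 + 95891.72382 = 104283.16957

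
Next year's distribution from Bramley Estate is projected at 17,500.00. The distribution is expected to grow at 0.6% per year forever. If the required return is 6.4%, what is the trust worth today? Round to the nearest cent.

Growing perpetuity: P = D₁ / (r − g) = 17,500.0000 / (0.064 − 0.006) = 301,724.14

301724.14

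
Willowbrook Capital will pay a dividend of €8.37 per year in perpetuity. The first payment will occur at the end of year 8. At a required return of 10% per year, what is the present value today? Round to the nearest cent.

Value at end of year 7: C / r = €8.37 / 0.1 = €83.7000
Discount to today: PV = €83.7000 / (1 + 0.1)^7 = €83.7000 / 1.948717 = €42.95

€42.95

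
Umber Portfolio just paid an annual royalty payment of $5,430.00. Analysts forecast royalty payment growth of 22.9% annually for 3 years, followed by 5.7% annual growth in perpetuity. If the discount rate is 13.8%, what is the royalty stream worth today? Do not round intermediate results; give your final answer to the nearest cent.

$108289.06

D_1 = 6673.47000
D_2 = 8201.69463
D_3 = 10079.88270
Terminal value at year 3: TV = D_3×(1+g_2)/(r−g_2) = 10654.43601/0.081 = 131536.24709
P_0 = D_1/(1+r)^1 + D_2/(1+r)^2 + D_3/(1+r)^3 + TV/(1+r)^3
    = 5864.20914 + 6333.13975 + 6839.56832 + 89252.14463 = 108289.06183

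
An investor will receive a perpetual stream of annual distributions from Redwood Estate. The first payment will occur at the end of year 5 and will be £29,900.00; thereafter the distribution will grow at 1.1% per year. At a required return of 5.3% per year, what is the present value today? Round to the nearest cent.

£579039.80

Value at end of year 4: C₁ / (r − g) = £29,900.00 / (0.053 − 0.011) = £711,904.7619
Discount to today: PV = £711,904.7619 / (1 + 0.053)^4 = £711,904.7619 / 1.229457 = £579,039.80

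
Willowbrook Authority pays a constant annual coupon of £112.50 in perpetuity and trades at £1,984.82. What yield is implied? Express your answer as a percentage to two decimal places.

P = C/r ⇒ r = C/P = £112.50/£1,984.82 = 0.056680

5.67%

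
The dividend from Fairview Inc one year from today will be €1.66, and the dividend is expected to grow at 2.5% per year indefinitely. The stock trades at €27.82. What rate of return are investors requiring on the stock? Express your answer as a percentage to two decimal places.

8.47%

P = D₁/(r − g) ⇒ r = D₁/P + g = €1.6600/€27.82 + 0.025 = 0.059669 + 0.025 = 0.084669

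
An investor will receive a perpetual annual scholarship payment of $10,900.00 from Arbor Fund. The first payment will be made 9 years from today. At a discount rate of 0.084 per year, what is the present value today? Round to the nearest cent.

$68063.29

Value at end of year 8: C / r = $10,900.00 / 0.084 = $129,761.9048
Discount to today: PV = $129,761.9048 / (1 + 0.084)^8 = $129,761.9048 / 1.906489 = $68,063.29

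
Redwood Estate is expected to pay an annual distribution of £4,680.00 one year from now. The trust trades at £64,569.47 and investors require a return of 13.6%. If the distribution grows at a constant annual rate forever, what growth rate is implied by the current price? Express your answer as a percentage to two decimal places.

6.35%

P = D₁/(r−g) ⇒ g = r − D₁/P = 0.136 − £4,680.00/£64,569.47 = 0.063520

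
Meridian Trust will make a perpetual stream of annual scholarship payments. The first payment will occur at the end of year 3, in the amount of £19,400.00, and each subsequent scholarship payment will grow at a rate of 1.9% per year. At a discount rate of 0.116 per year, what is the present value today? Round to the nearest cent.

Value at end of year 2: C₁ / (r − g) = £19,400.00 / (0.116 − 0.019) = £200,000.0000
Discount to today: PV = £200,000.0000 / (1 + 0.116)^2 = £200,000.0000 / 1.245456 = £160,583.75

£160583.75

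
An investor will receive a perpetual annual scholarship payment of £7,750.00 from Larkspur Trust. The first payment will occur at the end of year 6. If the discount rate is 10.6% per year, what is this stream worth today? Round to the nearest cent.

Value at end of year 5: C / r = £7,750.00 / 0.106 = £73,113.2075
Discount to today: PV = £73,113.2075 / (1 + 0.106)^5 = £73,113.2075 / 1.654915 = £44,179.44

£44179.44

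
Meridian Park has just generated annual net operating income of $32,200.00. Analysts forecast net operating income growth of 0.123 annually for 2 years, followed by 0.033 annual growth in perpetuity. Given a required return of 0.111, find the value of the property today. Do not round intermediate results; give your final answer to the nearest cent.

$501152.58

D_1 = 36160.60000
D_2 = 40608.35380
Terminal value at year 2: TV = D_2×(1+g_2)/(r−g_2) = 41948.42948/0.078 = 537800.37789
P_0 = D_1/(1+r)^1 + D_2/(1+r)^2 + TV/(1+r)^2
    = 32547.79478 + 32899.34612 + 435705.44282 = 501152.58372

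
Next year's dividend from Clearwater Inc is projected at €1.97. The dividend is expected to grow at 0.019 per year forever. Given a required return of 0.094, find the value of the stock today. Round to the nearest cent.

€26.27

Growing perpetuity: P = D₁ / (r − g) = €1.9700 / (0.094 − 0.019) = €26.27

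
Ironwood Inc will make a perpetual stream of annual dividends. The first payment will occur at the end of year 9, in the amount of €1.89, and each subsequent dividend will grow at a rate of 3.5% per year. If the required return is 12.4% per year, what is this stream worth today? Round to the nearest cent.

Value at end of year 8: C₁ / (r − g) = €1.89 / (0.124 − 0.035) = €21.2360
Discount to today: PV = €21.2360 / (1 + 0.124)^8 = €21.2360 / 2.547596 = €8.34

€8.34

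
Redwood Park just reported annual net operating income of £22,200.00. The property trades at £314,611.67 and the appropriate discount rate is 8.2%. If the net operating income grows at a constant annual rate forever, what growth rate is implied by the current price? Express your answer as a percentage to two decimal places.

P = D₀(1+g)/(r−g) ⇒ P(r−g) = D₀(1+g) ⇒ g(P+D₀) = P·r − D₀
g = (P·r − D₀)/(P + D₀) = (£314,611.67×0.082 − £22,200.00) / (£314,611.67 + £22,200.00) = 0.010683

1.07%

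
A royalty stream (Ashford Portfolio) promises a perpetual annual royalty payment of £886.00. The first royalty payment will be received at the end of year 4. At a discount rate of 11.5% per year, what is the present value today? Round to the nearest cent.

£5557.91

Value at end of year 3: C / r = £886.00 / 0.115 = £7,704.3478
Discount to today: PV = £7,704.3478 / (1 + 0.115)^3 = £7,704.3478 / 1.386196 = £5,557.91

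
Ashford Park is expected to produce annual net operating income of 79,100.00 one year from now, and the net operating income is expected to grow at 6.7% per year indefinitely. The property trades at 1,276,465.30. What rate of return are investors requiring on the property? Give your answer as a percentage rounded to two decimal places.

P = D₁/(r − g) ⇒ r = D₁/P + g = 79,100.0000/1,276,465.30 + 0.067 = 0.061968 + 0.067 = 0.128968

12.90%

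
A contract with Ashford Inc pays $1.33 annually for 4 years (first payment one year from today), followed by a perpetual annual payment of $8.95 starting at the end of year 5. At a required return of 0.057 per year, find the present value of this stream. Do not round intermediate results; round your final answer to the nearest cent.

$130.43

PV of 4-year annuity: $1.33 × [1 − (1+0.057)^−4] / 0.057 = 4.64043
Perpetuity value at year 4: $8.95 / 0.057 = 157.01754
PV of perpetuity: 157.01754 / (1+0.057)^4 = 125.79061
Total PV = 4.64043 + 125.79061 = 130.43104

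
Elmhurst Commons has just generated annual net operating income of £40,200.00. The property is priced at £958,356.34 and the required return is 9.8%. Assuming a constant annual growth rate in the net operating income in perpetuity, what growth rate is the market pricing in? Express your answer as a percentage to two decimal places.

P = D₀(1+g)/(r−g) ⇒ P(r−g) = D₀(1+g) ⇒ g(P+D₀) = P·r − D₀
g = (P·r − D₀)/(P + D₀) = (£958,356.34×0.098 − £40,200.00) / (£958,356.34 + £40,200.00) = 0.053797

5.38%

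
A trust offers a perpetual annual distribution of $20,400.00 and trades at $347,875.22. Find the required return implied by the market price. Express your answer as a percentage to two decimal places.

5.86%

P = C/r ⇒ r = C/P = $20,400.00/$347,875.22 = 0.058642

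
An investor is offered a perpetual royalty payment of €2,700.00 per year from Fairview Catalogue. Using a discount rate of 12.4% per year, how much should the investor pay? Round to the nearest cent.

€21774.19

Level perpetuity: PV = C / r = €2,700.00 / 0.124 = €21,774.19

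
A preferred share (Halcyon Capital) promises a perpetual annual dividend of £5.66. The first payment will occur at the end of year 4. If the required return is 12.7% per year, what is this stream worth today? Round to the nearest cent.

Value at end of year 3: C / r = £5.66 / 0.127 = £44.5669
Discount to today: PV = £44.5669 / (1 + 0.127)^3 = £44.5669 / 1.431435 = £31.13

£31.13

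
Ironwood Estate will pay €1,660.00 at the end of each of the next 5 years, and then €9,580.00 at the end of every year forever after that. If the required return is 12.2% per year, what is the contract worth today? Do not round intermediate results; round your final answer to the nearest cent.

PV of 5-year annuity: €1,660.00 × [1 − (1+0.122)^−5] / 0.122 = 5954.39860
Perpetuity value at year 5: €9,580.00 / 0.122 = 78524.59016
PV of perpetuity: 78524.59016 / (1+0.122)^5 = 44161.25367
Total PV = 5954.39860 + 44161.25367 = 50115.65227

€50115.65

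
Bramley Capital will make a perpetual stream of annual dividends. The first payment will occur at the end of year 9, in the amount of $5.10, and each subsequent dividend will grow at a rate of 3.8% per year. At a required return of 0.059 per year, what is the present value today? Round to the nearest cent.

$153.53

Value at end of year 8: C₁ / (r − g) = $5.10 / (0.059 − 0.038) = $242.8571
Discount to today: PV = $242.8571 / (1 + 0.059)^8 = $242.8571 / 1.581859 = $153.53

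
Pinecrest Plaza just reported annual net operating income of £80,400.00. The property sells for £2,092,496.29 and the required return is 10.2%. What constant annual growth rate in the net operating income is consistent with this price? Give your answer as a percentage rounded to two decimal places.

P = D₀(1+g)/(r−g) ⇒ P(r−g) = D₀(1+g) ⇒ g(P+D₀) = P·r − D₀
g = (P·r − D₀)/(P + D₀) = (£2,092,496.29×0.102 − £80,400.00) / (£2,092,496.29 + £80,400.00) = 0.061225

6.12%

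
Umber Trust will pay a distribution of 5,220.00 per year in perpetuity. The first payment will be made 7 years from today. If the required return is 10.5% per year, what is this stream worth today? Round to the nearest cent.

27309.11

Value at end of year 6: C / r = 5,220.00 / 0.105 = 49,714.2857
Discount to today: PV = 49,714.2857 / (1 + 0.105)^6 = 49,714.2857 / 1.820429 = 27,309.11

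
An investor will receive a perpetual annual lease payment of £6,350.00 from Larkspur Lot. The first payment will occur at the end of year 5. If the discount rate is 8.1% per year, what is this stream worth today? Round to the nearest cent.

Value at end of year 4: C / r = £6,350.00 / 0.081 = £78,395.0617
Discount to today: PV = £78,395.0617 / (1 + 0.081)^4 = £78,395.0617 / 1.365535 = £57,409.79

£57409.79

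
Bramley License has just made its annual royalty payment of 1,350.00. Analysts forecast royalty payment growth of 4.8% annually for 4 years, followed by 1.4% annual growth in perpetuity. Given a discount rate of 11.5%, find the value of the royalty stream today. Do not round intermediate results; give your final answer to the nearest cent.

15213.90

D_1 = 1414.80000
D_2 = 1482.71040
D_3 = 1553.88050
D_4 = 1628.46676
Terminal value at year 4: TV = D_4×(1+g_2)/(r−g_2) = 1651.26530/0.101 = 16349.16136
P_0 = D_1/(1+r)^1 + D_2/(1+r)^2 + D_3/(1+r)^3 + D_4/(1+r)^4 + TV/(1+r)^4
    = 1268.87892 + 1192.63239 + 1120.96748 + 1053.60890 + 10577.81606 = 15213.90375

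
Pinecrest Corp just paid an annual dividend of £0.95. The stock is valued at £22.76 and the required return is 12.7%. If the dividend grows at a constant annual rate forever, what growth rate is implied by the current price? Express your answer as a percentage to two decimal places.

P = D₀(1+g)/(r−g) ⇒ P(r−g) = D₀(1+g) ⇒ g(P+D₀) = P·r − D₀
g = (P·r − D₀)/(P + D₀) = (£22.76×0.127 − £0.95) / (£22.76 + £0.95) = 0.081844

8.18%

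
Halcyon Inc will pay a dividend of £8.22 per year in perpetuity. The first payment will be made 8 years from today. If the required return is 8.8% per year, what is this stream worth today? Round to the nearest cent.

Value at end of year 7: C / r = £8.22 / 0.088 = £93.4091
Discount to today: PV = £93.4091 / (1 + 0.088)^7 = £93.4091 / 1.804689 = £51.76

£51.76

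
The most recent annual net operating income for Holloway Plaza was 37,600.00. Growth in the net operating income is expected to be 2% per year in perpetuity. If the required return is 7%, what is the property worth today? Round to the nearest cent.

767040.00

D₁ = D₀ × (1 + g) = 37,600.00 × 1.02 = 38,352.0000
Growing perpetuity: P = D₁ / (r − g) = 38,352.0000 / (0.07 − 0.02) = 767,040.00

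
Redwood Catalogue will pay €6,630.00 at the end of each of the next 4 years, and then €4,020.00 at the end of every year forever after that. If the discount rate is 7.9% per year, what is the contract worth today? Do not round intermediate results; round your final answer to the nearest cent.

PV of 4-year annuity: €6,630.00 × [1 − (1+0.079)^−4] / 0.079 = 22008.36901
Perpetuity value at year 4: €4,020.00 / 0.079 = 50886.07595
PV of perpetuity: 50886.07595 / (1+0.079)^4 = 37541.63501
Total PV = 22008.36901 + 37541.63501 = 59550.00402

€59550.00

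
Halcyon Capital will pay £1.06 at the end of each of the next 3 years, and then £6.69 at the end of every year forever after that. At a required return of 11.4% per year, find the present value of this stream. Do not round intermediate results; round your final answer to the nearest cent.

£45.02

PV of 3-year annuity: £1.06 × [1 − (1+0.114)^−3] / 0.114 = 2.57242
Perpetuity value at year 3: £6.69 / 0.114 = 58.68421
PV of perpetuity: 58.68421 / (1+0.114)^3 = 42.44883
Total PV = 2.57242 + 42.44883 = 45.02125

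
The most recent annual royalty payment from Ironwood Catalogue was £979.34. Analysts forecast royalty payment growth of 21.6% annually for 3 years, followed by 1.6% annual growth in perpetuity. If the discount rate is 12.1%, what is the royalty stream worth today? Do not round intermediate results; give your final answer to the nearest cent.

D_1 = 1190.87744
D_2 = 1448.10697
D_3 = 1760.89807
Terminal value at year 3: TV = D_3×(1+g_2)/(r−g_2) = 1789.07244/0.105 = 17038.78515
P_0 = D_1/(1+r)^1 + D_2/(1+r)^2 + D_3/(1+r)^3 + TV/(1+r)^3
    = 1062.33492 + 1152.36330 + 1250.02120 + 12095.44327 = 15560.16269

£15560.16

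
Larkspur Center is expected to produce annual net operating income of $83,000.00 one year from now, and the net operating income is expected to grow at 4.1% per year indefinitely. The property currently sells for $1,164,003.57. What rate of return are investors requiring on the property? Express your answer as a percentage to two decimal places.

11.23%

P = D₁/(r − g) ⇒ r = D₁/P + g = $83,000.0000/$1,164,003.57 + 0.041 = 0.071306 + 0.041 = 0.112306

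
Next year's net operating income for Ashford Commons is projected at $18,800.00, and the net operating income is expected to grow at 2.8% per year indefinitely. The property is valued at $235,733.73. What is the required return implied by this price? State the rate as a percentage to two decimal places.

P = D₁/(r − g) ⇒ r = D₁/P + g = $18,800.0000/$235,733.73 + 0.028 = 0.079751 + 0.028 = 0.107751

10.78%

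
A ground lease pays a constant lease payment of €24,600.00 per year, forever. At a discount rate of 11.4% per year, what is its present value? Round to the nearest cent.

Level perpetuity: PV = C / r = €24,600.00 / 0.114 = €215,789.47

€215789.47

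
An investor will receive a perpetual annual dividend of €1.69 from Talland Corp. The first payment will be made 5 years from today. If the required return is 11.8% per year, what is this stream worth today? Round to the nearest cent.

€9.17

Value at end of year 4: C / r = €1.69 / 0.118 = €14.3220
Discount to today: PV = €14.3220 / (1 + 0.118)^4 = €14.3220 / 1.562310 = €9.17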